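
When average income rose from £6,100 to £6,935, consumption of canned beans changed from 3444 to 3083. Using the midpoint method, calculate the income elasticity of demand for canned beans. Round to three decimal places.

-0.863

%ΔQ = (3083 − 3444)/[(3444+3083)/2] = -361/3263.5 ≈ -0.1106.
%ΔI = (6,935 − 6,100)/[(6,100+6,935)/2] = 835/6517.5 ≈ 0.1281.
E_I = %ΔQ/%ΔI ≈ -0.863.
E_I < 0: inferior good.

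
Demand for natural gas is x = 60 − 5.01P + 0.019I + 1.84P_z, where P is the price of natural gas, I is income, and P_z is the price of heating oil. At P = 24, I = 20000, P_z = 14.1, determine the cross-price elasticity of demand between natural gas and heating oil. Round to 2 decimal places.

0.08

x = 60 − 5.01(24) + 0.019(20000) + 1.84(14.1) = 60 − 120.24 + 380 + 25.944 = 345.704.
∂x/∂P_z = +1.84, so E_xy = 1.84·(14.1/345.704) ≈ 0.08.
E_xy > 0: the goods are substitutes.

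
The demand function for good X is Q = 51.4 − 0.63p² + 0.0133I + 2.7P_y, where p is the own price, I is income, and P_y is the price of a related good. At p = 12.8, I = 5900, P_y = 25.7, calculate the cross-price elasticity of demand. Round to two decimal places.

0.72

First evaluate Q: 51.4 − 0.63(12.8)² + 0.0133(5900) + 2.7(25.7) = 51.4 − 103.2192 + 78.47 + 69.39 = 96.0408.
∂Q/∂P_y = +2.7, so E_xy = 2.7·(25.7/96.0408) ≈ 0.72.
E_xy > 0: the goods are substitutes.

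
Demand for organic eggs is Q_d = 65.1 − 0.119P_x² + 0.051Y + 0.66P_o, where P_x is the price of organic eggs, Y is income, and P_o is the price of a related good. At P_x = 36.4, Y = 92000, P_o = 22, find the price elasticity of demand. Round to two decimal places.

-0.07

First evaluate Q_d: 65.1 − 0.119(36.4)² + 0.051(92000) + 0.66(22) = 65.1 − 157.6702 + 4692 + 14.52 = 4613.9498.
∂Q_d/∂P_x = −2·0.119·P_x = -8.6632, so E_p = -8.6632·(36.4/4613.9498) ≈ -0.07.
|E_p| < 1: demand is inelastic.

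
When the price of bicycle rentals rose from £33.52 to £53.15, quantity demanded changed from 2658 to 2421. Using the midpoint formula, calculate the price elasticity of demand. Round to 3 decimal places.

%ΔQ = (2421 − 2658)/[(2658 + 2421)/2] = -237/2539.5 ≈ -0.0933.
%Δp = (53.15 − 33.52)/[(33.52 + 53.15)/2] = 19.63/43.335 ≈ 0.4530.
Arc elasticity E = %ΔQ/%Δp ≈ -0.0933/0.4530 ≈ -0.206.
|E| < 1: demand is inelastic over this range.

-0.206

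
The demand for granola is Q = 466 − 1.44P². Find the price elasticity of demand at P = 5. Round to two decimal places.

-0.17

At P = 5, Q = 430.
dQ/dP = −2·1.44·P = −14.4.
Point elasticity E = (dQ/dP)·(P/Q) = -14.4 × 5/430 ≈ -0.17.
|E| < 1, so demand is inelastic at this price.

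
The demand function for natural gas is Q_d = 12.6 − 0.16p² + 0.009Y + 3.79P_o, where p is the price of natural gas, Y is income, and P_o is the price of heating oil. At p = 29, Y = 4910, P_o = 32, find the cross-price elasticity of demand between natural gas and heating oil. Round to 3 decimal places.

Q_d = 12.6 − 0.16(29)² + 0.009(4910) + 3.79(32) = 12.6 − 134.56 + 44.19 + 121.28 = 43.51.
∂Q_d/∂P_o = +3.79, so E_xy = 3.79·(32/43.51) ≈ 2.787.
E_xy > 0: the goods are substitutes.

2.787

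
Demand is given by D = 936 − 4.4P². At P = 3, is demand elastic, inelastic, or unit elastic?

inelastic

At P = 3, D = 896.4.
dD/dP = −2·4.4·P = −26.4.
Point elasticity E = (dD/dP)·(P/D) = -26.4 × 3/896.4 ≈ -0.088.
|E| ≈ 0.088 < 1, so demand is inelastic.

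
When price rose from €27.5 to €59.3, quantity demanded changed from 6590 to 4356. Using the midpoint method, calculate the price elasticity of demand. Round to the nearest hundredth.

%ΔQ = (4356 − 6590)/[(6590 + 4356)/2] = -2234/5473 ≈ -0.4082.
%Δp = (59.3 − 27.5)/[(27.5 + 59.3)/2] = 31.8/43.4 ≈ 0.7327.
Arc elasticity E = %ΔQ/%Δp ≈ -0.4082/0.7327 ≈ -0.56.
|E| < 1: demand is inelastic over this range.

-0.56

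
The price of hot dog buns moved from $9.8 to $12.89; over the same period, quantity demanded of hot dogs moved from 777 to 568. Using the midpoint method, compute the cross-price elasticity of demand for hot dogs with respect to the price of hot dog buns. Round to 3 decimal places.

%ΔQ_x = (568 − 777)/[(777+568)/2] = -209/672.5 ≈ -0.3108.
%ΔP_y = (12.89 − 9.8)/[(9.8+12.89)/2] ≈ 0.2724.
E_xy = -0.3108/0.2724 ≈ -1.141.
E_xy < 0, so hot dogs and hot dog buns are complements.

-1.141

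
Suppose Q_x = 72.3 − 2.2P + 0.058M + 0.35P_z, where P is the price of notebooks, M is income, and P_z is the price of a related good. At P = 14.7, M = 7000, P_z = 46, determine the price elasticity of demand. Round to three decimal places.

At the given point, Q_x = 72.3 − 2.2(14.7) + 0.058(7000) + 0.35(46) = 72.3 − 32.34 + 406 + 16.1 = 462.06.
∂Q_x/∂P = −2.2, so E_p = (−2.2)·(14.7/462.06) ≈ -0.070.
|E_p| < 1: demand is inelastic.

-0.070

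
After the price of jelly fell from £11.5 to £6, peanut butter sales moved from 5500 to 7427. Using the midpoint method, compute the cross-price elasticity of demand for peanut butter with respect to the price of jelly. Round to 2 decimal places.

%ΔQ_x = (7427 − 5500)/[(5500+7427)/2] = 1927/6463.5 ≈ 0.2981.
%ΔP_y = (6 − 11.5)/[(11.5+6)/2] ≈ -0.6286.
E_xy = 0.2981/-0.6286 ≈ -0.47.
E_xy < 0, so peanut butter and jelly are complements.

-0.47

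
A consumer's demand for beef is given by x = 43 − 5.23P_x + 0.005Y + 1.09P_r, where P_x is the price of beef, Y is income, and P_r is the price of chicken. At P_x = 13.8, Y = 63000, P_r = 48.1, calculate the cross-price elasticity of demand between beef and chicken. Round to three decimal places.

Evaluating quantity at (P_x, Y, P_r) gives x = 43 − 5.23(13.8) + 0.005(63000) + 1.09(48.1) = 43 − 72.174 + 315 + 52.429 = 338.255.
∂x/∂P_r = +1.09, so E_xy = 1.09·(48.1/338.255) ≈ 0.155.
E_xy > 0: the goods are substitutes.

0.155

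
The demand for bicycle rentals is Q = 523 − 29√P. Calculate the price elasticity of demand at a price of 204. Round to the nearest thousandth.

At P = 204, Q = 108.7972.
dQ/dP = −29/(2√P) = −29/(2·14.2829).
Point elasticity E = (dQ/dP)·(P/Q) = -1.0152 × 204/108.7972 ≈ -1.904.
|E| > 1, so demand is elastic at this price.

-1.904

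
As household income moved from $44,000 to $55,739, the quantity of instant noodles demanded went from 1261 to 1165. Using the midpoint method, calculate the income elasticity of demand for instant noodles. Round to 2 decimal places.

-0.34

%ΔQ = (1165 − 1261)/[(1261+1165)/2] = -96/1213 ≈ -0.0791.
%ΔI = (55,739 − 44,000)/[(44,000+55,739)/2] = 11739/49869.5 ≈ 0.2354.
E_I = %ΔQ/%ΔI ≈ -0.34.
E_I < 0: inferior good.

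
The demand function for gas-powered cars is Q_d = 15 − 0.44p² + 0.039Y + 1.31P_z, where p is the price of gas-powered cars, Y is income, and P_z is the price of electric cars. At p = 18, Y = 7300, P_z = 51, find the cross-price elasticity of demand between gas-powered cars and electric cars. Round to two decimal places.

0.30

Q_d = 15 − 0.44(18)² + 0.039(7300) + 1.31(51) = 15 − 142.56 + 284.7 + 66.81 = 223.95.
∂Q_d/∂P_z = +1.31, so E_xy = 1.31·(51/223.95) ≈ 0.30.
E_xy > 0: the goods are substitutes.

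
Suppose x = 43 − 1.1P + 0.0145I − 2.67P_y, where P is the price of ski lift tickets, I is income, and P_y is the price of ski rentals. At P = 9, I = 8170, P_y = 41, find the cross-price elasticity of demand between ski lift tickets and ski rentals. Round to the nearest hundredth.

Evaluating quantity at (P, I, P_y) gives x = 43 − 1.1(9) + 0.0145(8170) − 2.67(41) = 43 − 9.9 + 118.465 − 109.47 = 42.095.
∂x/∂P_y = −2.67, so E_xy = -2.67·(41/42.095) ≈ -2.60.
E_xy < 0: the goods are complements.

-2.60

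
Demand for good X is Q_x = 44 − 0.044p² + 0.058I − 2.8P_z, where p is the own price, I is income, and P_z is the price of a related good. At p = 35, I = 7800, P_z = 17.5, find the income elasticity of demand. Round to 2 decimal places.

1.15

Evaluating quantity at (p, I, P_z) gives Q_x = 44 − 0.044(35)² + 0.058(7800) − 2.8(17.5) = 44 − 53.9 + 452.4 − 49 = 393.5.
∂Q_x/∂I = +0.058, so E_I = 0.058·(7800/393.5) ≈ 1.15.
E_I > 1: normal good (luxury).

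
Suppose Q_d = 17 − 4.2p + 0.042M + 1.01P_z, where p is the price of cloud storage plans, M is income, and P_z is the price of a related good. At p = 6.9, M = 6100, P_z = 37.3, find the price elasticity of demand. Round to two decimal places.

-0.10

First evaluate Q_d: 17 − 4.2(6.9) + 0.042(6100) + 1.01(37.3) = 17 − 28.98 + 256.2 + 37.673 = 281.893.
∂Q_d/∂p = −4.2, so E_p = (−4.2)·(6.9/281.893) ≈ -0.10.
|E_p| < 1: demand is inelastic.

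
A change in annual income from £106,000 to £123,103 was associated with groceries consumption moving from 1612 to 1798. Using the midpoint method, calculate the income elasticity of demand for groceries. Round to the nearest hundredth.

0.73

%ΔQ = (1798 − 1612)/[(1612+1798)/2] = 186/1705 ≈ 0.1091.
%ΔY = (123,103 − 106,000)/[(106,000+123,103)/2] = 17103/114551.5 ≈ 0.1493.
E_I = %ΔQ/%ΔY ≈ 0.73.
E_I ∈ (0,1): normal good (necessity).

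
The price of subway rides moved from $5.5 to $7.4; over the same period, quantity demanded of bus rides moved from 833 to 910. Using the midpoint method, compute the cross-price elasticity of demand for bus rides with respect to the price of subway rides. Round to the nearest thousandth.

%ΔQ_x = (910 − 833)/[(833+910)/2] = 77/871.5 ≈ 0.0884.
%ΔP_y = (7.4 − 5.5)/[(5.5+7.4)/2] ≈ 0.2946.
E_xy = 0.0884/0.2946 ≈ 0.300.
E_xy > 0, so bus rides and subway rides are substitutes.

0.300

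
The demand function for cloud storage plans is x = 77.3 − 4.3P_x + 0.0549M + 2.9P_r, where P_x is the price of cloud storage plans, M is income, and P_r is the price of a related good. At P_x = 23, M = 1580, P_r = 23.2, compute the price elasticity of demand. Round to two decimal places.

Evaluating quantity at (P_x, M, P_r) gives x = 77.3 − 4.3(23) + 0.0549(1580) + 2.9(23.2) = 77.3 − 98.9 + 86.742 + 67.28 = 132.422.
∂x/∂P_x = −4.3, so E_p = (−4.3)·(23/132.422) ≈ -0.75.
|E_p| < 1: demand is inelastic.

-0.75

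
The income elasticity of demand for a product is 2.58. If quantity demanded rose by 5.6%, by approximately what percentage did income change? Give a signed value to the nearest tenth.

2.2

%ΔQ ≈ E × %ΔI ⇒ %ΔI = %ΔQ / E = (5.6%)/(2.58) ≈ 2.2%.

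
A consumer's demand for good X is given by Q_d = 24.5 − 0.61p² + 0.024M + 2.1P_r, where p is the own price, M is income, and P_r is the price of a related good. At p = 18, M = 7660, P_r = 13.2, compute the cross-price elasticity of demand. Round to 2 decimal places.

Substituting, Q_d = 24.5 − 0.61(18)² + 0.024(7660) + 2.1(13.2) = 24.5 − 197.64 + 183.84 + 27.72 = 38.42.
∂Q_d/∂P_r = +2.1, so E_xy = 2.1·(13.2/38.42) ≈ 0.72.
E_xy > 0: the goods are substitutes.

0.72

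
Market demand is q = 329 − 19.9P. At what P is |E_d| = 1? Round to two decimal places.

8.27

For linear demand q = a − bP, E = −bP/(a − bP). |E| = 1 ⇒ bP = a − bP ⇒ P = a/(2b).
P = 329/(2·19.9) ≈ 8.27.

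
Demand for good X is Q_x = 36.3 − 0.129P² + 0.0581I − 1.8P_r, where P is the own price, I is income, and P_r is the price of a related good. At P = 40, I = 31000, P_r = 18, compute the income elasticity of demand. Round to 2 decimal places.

At the given point, Q_x = 36.3 − 0.129(40)² + 0.0581(31000) − 1.8(18) = 36.3 − 206.4 + 1801.1 − 32.4 = 1598.6.
∂Q_x/∂I = +0.0581, so E_I = 0.0581·(31000/1598.6) ≈ 1.13.
E_I > 1: normal good (luxury).

1.13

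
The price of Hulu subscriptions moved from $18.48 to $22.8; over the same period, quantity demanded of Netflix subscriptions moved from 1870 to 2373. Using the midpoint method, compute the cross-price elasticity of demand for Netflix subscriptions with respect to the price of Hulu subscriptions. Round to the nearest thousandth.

1.133

%ΔQ_x = (2373 − 1870)/[(1870+2373)/2] = 503/2121.5 ≈ 0.2371.
%ΔP_y = (22.8 − 18.48)/[(18.48+22.8)/2] ≈ 0.2093.
E_xy = 0.2371/0.2093 ≈ 1.133.
E_xy > 0, so Netflix subscriptions and Hulu subscriptions are substitutes.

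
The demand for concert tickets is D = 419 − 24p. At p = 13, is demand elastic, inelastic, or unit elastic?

At p = 13, D = 107.
dD/dp = −24.
Point elasticity E = (dD/dp)·(p/D) = -24 × 13/107 ≈ -2.916.
|E| ≈ 2.916 > 1, so demand is elastic.

elastic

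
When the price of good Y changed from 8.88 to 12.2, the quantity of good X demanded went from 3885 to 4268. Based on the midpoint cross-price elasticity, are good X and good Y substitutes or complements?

substitutes

%ΔQ_x = (4268 − 3885)/[(3885+4268)/2] = 383/4076.5 ≈ 0.0940.
%ΔP_y = (12.2 − 8.88)/[(8.88+12.2)/2] ≈ 0.3150.
E_xy = 0.0940/0.3150 ≈ 0.298.
E_xy > 0, so the goods are substitutes.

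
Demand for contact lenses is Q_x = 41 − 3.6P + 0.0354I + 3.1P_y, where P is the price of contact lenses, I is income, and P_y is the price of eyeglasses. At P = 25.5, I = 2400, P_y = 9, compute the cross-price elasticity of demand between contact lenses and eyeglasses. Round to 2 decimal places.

First evaluate Q_x: 41 − 3.6(25.5) + 0.0354(2400) + 3.1(9) = 41 − 91.8 + 84.96 + 27.9 = 62.06.
∂Q_x/∂P_y = +3.1, so E_xy = 3.1·(9/62.06) ≈ 0.45.
E_xy > 0: the goods are substitutes.

0.45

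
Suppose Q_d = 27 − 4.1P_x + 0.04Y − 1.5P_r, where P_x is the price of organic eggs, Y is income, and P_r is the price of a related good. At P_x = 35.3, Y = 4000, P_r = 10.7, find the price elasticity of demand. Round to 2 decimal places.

Evaluating quantity at (P_x, Y, P_r) gives Q_d = 27 − 4.1(35.3) + 0.04(4000) − 1.5(10.7) = 27 − 144.73 + 160 − 16.05 = 26.22.
∂Q_d/∂P_x = −4.1, so E_p = (−4.1)·(35.3/26.22) ≈ -5.52.
|E_p| > 1: demand is elastic.

-5.52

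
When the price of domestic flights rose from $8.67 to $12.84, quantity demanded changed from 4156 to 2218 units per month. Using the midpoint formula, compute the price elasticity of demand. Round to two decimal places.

-1.57

%Δq = (2218 − 4156)/[(4156 + 2218)/2] = -1938/3187 ≈ -0.6081.
%ΔP = (12.84 − 8.67)/[(8.67 + 12.84)/2] = 4.17/10.755 ≈ 0.3877.
Arc elasticity E = %Δq/%ΔP ≈ -0.6081/0.3877 ≈ -1.57.
|E| > 1: demand is elastic over this range.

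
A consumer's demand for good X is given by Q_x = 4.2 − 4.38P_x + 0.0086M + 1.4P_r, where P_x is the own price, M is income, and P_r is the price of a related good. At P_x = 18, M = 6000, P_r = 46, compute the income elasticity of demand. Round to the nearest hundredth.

1.25

At the given point, Q_x = 4.2 − 4.38(18) + 0.0086(6000) + 1.4(46) = 4.2 − 78.84 + 51.6 + 64.4 = 41.36.
∂Q_x/∂M = +0.0086, so E_I = 0.0086·(6000/41.36) ≈ 1.25.
E_I > 1: normal good (luxury).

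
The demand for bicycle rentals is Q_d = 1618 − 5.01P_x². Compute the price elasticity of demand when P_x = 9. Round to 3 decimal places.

At P_x = 9, Q_d = 1212.19.
dQ_d/dP_x = −2·5.01·P_x = −90.18.
Point elasticity E = (dQ_d/dP_x)·(P_x/Q_d) = -90.18 × 9/1212.19 ≈ -0.670.
|E| < 1, so demand is inelastic at this price.

-0.670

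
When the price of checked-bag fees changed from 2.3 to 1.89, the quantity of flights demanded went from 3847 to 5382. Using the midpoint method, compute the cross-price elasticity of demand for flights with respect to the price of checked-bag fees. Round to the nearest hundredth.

-1.70

%ΔQ_x = (5382 − 3847)/[(3847+5382)/2] = 1535/4614.5 ≈ 0.3326.
%ΔP_y = (1.89 − 2.3)/[(2.3+1.89)/2] ≈ -0.1957.
E_xy = 0.3326/-0.1957 ≈ -1.70.
E_xy < 0, so flights and checked-bag fees are complements.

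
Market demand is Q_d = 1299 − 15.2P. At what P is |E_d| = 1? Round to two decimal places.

For linear demand Q_d = a − bP, E = −bP/(a − bP). |E| = 1 ⇒ bP = a − bP ⇒ P = a/(2b).
P = 1299/(2·15.2) ≈ 42.73.

42.73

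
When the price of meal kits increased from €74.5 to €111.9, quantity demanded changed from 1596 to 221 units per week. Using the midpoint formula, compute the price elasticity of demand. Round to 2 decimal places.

-3.77

%Δq = (221 − 1596)/[(1596 + 221)/2] = -1375/908.5 ≈ -1.5135.
%ΔP = (111.9 − 74.5)/[(74.5 + 111.9)/2] = 37.4/93.2 ≈ 0.4013.
Arc elasticity E = %Δq/%ΔP ≈ -1.5135/0.4013 ≈ -3.77.
|E| > 1: demand is elastic over this range.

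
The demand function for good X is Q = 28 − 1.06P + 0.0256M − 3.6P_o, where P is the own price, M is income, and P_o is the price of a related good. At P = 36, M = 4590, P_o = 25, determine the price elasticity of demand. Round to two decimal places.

-2.20

First evaluate Q: 28 − 1.06(36) + 0.0256(4590) − 3.6(25) = 28 − 38.16 + 117.504 − 90 = 17.344.
∂Q/∂P = −1.06, so E_p = (−1.06)·(36/17.344) ≈ -2.20.
|E_p| > 1: demand is elastic.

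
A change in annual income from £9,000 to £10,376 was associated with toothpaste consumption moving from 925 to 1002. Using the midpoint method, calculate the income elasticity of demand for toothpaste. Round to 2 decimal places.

0.56

%ΔQ = (1002 − 925)/[(925+1002)/2] = 77/963.5 ≈ 0.0799.
%ΔM = (10,376 − 9,000)/[(9,000+10,376)/2] = 1376/9688 ≈ 0.1420.
E_I = %ΔQ/%ΔM ≈ 0.56.
E_I ∈ (0,1): normal good (necessity).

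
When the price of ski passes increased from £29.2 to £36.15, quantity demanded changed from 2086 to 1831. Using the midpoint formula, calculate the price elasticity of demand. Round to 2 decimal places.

%ΔQ = (1831 − 2086)/[(2086 + 1831)/2] = -255/1958.5 ≈ -0.1302.
%Δp = (36.15 − 29.2)/[(29.2 + 36.15)/2] = 6.95/32.675 ≈ 0.2127.
Arc elasticity E = %ΔQ/%Δp ≈ -0.1302/0.2127 ≈ -0.61.
|E| < 1: demand is inelastic over this range.

-0.61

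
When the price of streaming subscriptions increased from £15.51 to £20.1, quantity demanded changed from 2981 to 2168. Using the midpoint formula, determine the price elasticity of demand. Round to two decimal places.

%ΔQ = (2168 − 2981)/[(2981 + 2168)/2] = -813/2574.5 ≈ -0.3158.
%Δp = (20.1 − 15.51)/[(15.51 + 20.1)/2] = 4.59/17.805 ≈ 0.2578.
Arc elasticity E = %ΔQ/%Δp ≈ -0.3158/0.2578 ≈ -1.22.
|E| > 1: demand is elastic over this range.

-1.22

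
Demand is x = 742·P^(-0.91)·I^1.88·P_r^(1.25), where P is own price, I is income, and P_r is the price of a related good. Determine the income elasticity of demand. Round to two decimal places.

1.88

For a Cobb–Douglas (constant-elasticity) form x = A·I^α·…, the elasticity with respect to I equals the exponent α at every point.
Here the exponent on I is 1.88, so the income elasticity of demand is 1.88.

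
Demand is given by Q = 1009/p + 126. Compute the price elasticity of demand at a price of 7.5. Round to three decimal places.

At p = 7.5, Q = 260.5333.
dQ/dp = −1009/p² = −17.9378.
Point elasticity E = (dQ/dp)·(p/Q) = -17.9378 × 7.5/260.5333 ≈ -0.516.
|E| < 1, so demand is inelastic at this price.

-0.516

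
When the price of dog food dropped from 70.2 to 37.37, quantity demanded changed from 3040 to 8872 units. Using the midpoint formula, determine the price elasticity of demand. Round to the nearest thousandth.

%Δq = (8872 − 3040)/[(3040 + 8872)/2] = 5832/5956 ≈ 0.9792.
%ΔP = (37.37 − 70.2)/[(70.2 + 37.37)/2] = -32.83/53.785 ≈ -0.6104.
Arc elasticity E = %Δq/%ΔP ≈ 0.9792/-0.6104 ≈ -1.604.
|E| > 1: demand is elastic over this range.

-1.604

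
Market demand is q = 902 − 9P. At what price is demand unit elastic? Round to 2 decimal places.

For linear demand q = a − bP, E = −bP/(a − bP). |E| = 1 ⇒ bP = a − bP ⇒ P = a/(2b).
P = 902/(2·9) ≈ 50.11.

50.11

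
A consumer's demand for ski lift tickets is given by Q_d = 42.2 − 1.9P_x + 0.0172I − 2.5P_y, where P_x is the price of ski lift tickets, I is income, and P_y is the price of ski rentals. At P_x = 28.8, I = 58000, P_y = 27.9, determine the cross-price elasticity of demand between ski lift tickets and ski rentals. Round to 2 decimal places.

First evaluate Q_d: 42.2 − 1.9(28.8) + 0.0172(58000) − 2.5(27.9) = 42.2 − 54.72 + 997.6 − 69.75 = 915.33.
∂Q_d/∂P_y = −2.5, so E_xy = -2.5·(27.9/915.33) ≈ -0.08.
E_xy < 0: the goods are complements.

-0.08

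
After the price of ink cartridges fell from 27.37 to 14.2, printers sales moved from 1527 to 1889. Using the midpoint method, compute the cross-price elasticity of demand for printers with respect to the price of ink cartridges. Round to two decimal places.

-0.33

%ΔQ_x = (1889 − 1527)/[(1527+1889)/2] = 362/1708 ≈ 0.2119.
%ΔP_y = (14.2 − 27.37)/[(27.37+14.2)/2] ≈ -0.6336.
E_xy = 0.2119/-0.6336 ≈ -0.33.
E_xy < 0, so printers and ink cartridges are complements.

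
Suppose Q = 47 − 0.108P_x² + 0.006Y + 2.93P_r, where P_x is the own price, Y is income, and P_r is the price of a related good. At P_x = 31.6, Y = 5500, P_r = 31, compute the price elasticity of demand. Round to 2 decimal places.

-3.42

Substituting, Q = 47 − 0.108(31.6)² + 0.006(5500) + 2.93(31) = 47 − 107.8445 + 33 + 90.83 = 62.9855.
∂Q/∂P_x = −2·0.108·P_x = -6.8256, so E_p = -6.8256·(31.6/62.9855) ≈ -3.42.
|E_p| > 1: demand is elastic.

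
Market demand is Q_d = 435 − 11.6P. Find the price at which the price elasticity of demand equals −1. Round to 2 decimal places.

18.75

For linear demand Q_d = a − bP, E = −bP/(a − bP). |E| = 1 ⇒ bP = a − bP ⇒ P = a/(2b).
P = 435/(2·11.6) = 18.75.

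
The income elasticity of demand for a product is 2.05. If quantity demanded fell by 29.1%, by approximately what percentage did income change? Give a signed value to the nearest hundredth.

-14.20

%ΔQ ≈ E × %ΔI ⇒ %ΔI = %ΔQ / E = (-29.1%)/(2.05) ≈ -14.20%.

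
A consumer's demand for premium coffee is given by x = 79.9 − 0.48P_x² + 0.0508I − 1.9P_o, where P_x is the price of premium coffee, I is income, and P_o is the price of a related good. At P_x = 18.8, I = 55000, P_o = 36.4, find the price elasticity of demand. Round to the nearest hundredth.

-0.13

Evaluating quantity at (P_x, I, P_o) gives x = 79.9 − 0.48(18.8)² + 0.0508(55000) − 1.9(36.4) = 79.9 − 169.6512 + 2794 − 69.16 = 2635.0888.
∂x/∂P_x = −2·0.48·P_x = -18.048, so E_p = -18.048·(18.8/2635.0888) ≈ -0.13.
|E_p| < 1: demand is inelastic.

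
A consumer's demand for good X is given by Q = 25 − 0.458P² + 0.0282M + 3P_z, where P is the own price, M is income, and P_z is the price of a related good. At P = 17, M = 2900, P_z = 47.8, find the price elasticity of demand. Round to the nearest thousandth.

-2.247

At the given point, Q = 25 − 0.458(17)² + 0.0282(2900) + 3(47.8) = 25 − 132.362 + 81.78 + 143.4 = 117.818.
∂Q/∂P = −2·0.458·P = -15.572, so E_p = -15.572·(17/117.818) ≈ -2.247.
|E_p| > 1: demand is elastic.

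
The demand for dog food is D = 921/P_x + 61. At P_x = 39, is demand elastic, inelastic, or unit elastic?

At P_x = 39, D = 84.6154.
dD/dP_x = −921/P_x² = −0.6055.
Point elasticity E = (dD/dP_x)·(P_x/D) = -0.6055 × 39/84.6154 ≈ -0.279.
|E| ≈ 0.279 < 1, so demand is inelastic.

inelastic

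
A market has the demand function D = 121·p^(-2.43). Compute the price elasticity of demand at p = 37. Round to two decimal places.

-2.43

For a Cobb–Douglas (constant-elasticity) form D = A·p^α·…, the elasticity with respect to p equals the exponent α at every point.
Here the exponent on p is -2.43, so the price elasticity of demand is -2.43.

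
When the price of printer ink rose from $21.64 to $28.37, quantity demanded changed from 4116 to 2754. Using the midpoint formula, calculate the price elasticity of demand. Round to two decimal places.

%ΔQ = (2754 − 4116)/[(4116 + 2754)/2] = -1362/3435 ≈ -0.3965.
%ΔP = (28.37 − 21.64)/[(21.64 + 28.37)/2] = 6.73/25.005 ≈ 0.2691.
Arc elasticity E = %ΔQ/%ΔP ≈ -0.3965/0.2691 ≈ -1.47.
|E| > 1: demand is elastic over this range.

-1.47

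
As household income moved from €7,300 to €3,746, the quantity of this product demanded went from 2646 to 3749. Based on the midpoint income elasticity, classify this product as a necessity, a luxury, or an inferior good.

inferior

%ΔQ = (3749 − 2646)/[(2646+3749)/2] = 1103/3197.5 ≈ 0.3450.
%ΔI = (3,746 − 7,300)/[(7,300+3,746)/2] = -3554/5523 ≈ -0.6435.
E_I = %ΔQ/%ΔI ≈ -0.536.
E_I < 0: inferior good.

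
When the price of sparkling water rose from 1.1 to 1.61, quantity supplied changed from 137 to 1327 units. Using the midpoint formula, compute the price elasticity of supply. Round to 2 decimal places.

4.32

%ΔQ = (1327 − 137)/[(137 + 1327)/2] = 1190/732 ≈ 1.6257.
%ΔP = (1.61 − 1.1)/[(1.1 + 1.61)/2] = 0.51/1.355 ≈ 0.3764.
Arc elasticity E = %ΔQ/%ΔP ≈ 1.6257/0.3764 ≈ 4.32.
|E| > 1: supply is elastic over this range.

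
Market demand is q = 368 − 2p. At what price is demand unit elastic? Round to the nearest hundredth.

92.00

For linear demand q = a − bp, E = −bp/(a − bp). |E| = 1 ⇒ bp = a − bp ⇒ p = a/(2b).
p = 368/(2·2) = 92.00.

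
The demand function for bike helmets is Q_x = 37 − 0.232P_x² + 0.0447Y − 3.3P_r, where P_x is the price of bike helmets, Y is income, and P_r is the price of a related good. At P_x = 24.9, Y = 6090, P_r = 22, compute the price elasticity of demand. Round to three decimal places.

-3.101

Substituting, Q_x = 37 − 0.232(24.9)² + 0.0447(6090) − 3.3(22) = 37 − 143.8423 + 272.223 − 72.6 = 92.7807.
∂Q_x/∂P_x = −2·0.232·P_x = -11.5536, so E_p = -11.5536·(24.9/92.7807) ≈ -3.101.
|E_p| > 1: demand is elastic.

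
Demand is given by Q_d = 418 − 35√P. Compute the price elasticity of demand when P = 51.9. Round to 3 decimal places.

-0.760

At P = 51.9, Q_d = 165.8542.
dQ_d/dP = −35/(2√P) = −35/(2·7.2042).
Point elasticity E = (dQ_d/dP)·(P/Q_d) = -2.4292 × 51.9/165.8542 ≈ -0.760.
|E| < 1, so demand is inelastic at this price.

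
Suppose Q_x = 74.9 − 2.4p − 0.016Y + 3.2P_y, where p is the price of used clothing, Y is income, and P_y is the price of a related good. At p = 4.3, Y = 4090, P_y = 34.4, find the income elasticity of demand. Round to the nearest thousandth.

-0.599

At the given point, Q_x = 74.9 − 2.4(4.3) − 0.016(4090) + 3.2(34.4) = 74.9 − 10.32 − 65.44 + 110.08 = 109.22.
∂Q_x/∂Y = −0.016, so E_I = -0.016·(4090/109.22) ≈ -0.599.
E_I < 0: inferior good.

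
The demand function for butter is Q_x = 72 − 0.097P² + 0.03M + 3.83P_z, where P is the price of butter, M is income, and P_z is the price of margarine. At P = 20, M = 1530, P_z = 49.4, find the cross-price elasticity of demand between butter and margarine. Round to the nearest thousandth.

0.705

Q_x = 72 − 0.097(20)² + 0.03(1530) + 3.83(49.4) = 72 − 38.8 + 45.9 + 189.202 = 268.302.
∂Q_x/∂P_z = +3.83, so E_xy = 3.83·(49.4/268.302) ≈ 0.705.
E_xy > 0: the goods are substitutes.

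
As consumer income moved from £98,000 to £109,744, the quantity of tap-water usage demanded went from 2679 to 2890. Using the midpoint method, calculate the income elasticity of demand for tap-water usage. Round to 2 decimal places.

0.67

%ΔQ = (2890 − 2679)/[(2679+2890)/2] = 211/2784.5 ≈ 0.0758.
%ΔM = (109,744 − 98,000)/[(98,000+109,744)/2] = 11744/103872 ≈ 0.1131.
E_I = %ΔQ/%ΔM ≈ 0.67.
E_I ∈ (0,1): normal good (necessity).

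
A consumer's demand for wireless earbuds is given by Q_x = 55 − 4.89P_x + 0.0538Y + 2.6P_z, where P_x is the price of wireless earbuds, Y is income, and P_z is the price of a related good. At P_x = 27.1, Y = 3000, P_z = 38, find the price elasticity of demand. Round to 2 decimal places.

-0.73

At the given point, Q_x = 55 − 4.89(27.1) + 0.0538(3000) + 2.6(38) = 55 − 132.519 + 161.4 + 98.8 = 182.681.
∂Q_x/∂P_x = −4.89, so E_p = (−4.89)·(27.1/182.681) ≈ -0.73.
|E_p| < 1: demand is inelastic.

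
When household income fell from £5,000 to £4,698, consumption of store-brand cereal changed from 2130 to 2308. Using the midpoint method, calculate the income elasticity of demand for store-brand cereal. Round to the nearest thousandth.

%ΔQ = (2308 − 2130)/[(2130+2308)/2] = 178/2219 ≈ 0.0802.
%ΔI = (4,698 − 5,000)/[(5,000+4,698)/2] = -302/4849 ≈ -0.0623.
E_I = %ΔQ/%ΔI ≈ -1.288.
E_I < 0: inferior good.

-1.288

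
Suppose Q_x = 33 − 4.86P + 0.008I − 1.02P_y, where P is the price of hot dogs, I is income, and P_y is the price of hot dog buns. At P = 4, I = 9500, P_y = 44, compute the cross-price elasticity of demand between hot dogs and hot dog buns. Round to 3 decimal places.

Q_x = 33 − 4.86(4) + 0.008(9500) − 1.02(44) = 33 − 19.44 + 76 − 44.88 = 44.68.
∂Q_x/∂P_y = −1.02, so E_xy = -1.02·(44/44.68) ≈ -1.004.
E_xy < 0: the goods are complements.

-1.004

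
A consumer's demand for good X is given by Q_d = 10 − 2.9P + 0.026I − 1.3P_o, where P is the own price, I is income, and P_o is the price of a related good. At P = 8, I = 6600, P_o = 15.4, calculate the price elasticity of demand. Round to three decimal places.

-0.168

At the given point, Q_d = 10 − 2.9(8) + 0.026(6600) − 1.3(15.4) = 10 − 23.2 + 171.6 − 20.02 = 138.38.
∂Q_d/∂P = −2.9, so E_p = (−2.9)·(8/138.38) ≈ -0.168.
|E_p| < 1: demand is inelastic.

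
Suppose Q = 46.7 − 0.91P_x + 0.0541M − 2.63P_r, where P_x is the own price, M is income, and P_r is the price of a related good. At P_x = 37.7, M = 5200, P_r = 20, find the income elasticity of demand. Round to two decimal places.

1.17

Q = 46.7 − 0.91(37.7) + 0.0541(5200) − 2.63(20) = 46.7 − 34.307 + 281.32 − 52.6 = 241.113.
∂Q/∂M = +0.0541, so E_I = 0.0541·(5200/241.113) ≈ 1.17.
E_I > 1: normal good (luxury).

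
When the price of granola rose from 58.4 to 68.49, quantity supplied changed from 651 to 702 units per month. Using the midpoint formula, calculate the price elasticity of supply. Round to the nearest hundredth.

0.47

%Δq = (702 − 651)/[(651 + 702)/2] = 51/676.5 ≈ 0.0754.
%Δp = (68.49 − 58.4)/[(58.4 + 68.49)/2] = 10.09/63.445 ≈ 0.1590.
Arc elasticity E = %Δq/%Δp ≈ 0.0754/0.1590 ≈ 0.47.
|E| < 1: supply is inelastic over this range.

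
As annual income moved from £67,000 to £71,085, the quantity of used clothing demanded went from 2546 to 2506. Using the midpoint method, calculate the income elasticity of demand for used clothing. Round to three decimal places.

-0.268

%ΔQ = (2506 − 2546)/[(2546+2506)/2] = -40/2526 ≈ -0.0158.
%ΔI = (71,085 − 67,000)/[(67,000+71,085)/2] = 4085/69042.5 ≈ 0.0592.
E_I = %ΔQ/%ΔI ≈ -0.268.
E_I < 0: inferior good.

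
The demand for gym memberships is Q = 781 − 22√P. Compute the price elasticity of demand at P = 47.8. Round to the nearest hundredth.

-0.12

At P = 47.8, Q = 628.8974.
dQ/dP = −22/(2√P) = −22/(2·6.9138).
Point elasticity E = (dQ/dP)·(P/Q) = -1.591 × 47.8/628.8974 ≈ -0.12.
|E| < 1, so demand is inelastic at this price.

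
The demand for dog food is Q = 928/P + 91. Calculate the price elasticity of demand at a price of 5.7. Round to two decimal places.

-0.64

At P = 5.7, Q = 253.807.
dQ/dP = −928/P² = −28.5626.
Point elasticity E = (dQ/dP)·(P/Q) = -28.5626 × 5.7/253.807 ≈ -0.64.
|E| < 1, so demand is inelastic at this price.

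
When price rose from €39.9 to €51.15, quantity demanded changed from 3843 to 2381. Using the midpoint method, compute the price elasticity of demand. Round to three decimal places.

%Δq = (2381 − 3843)/[(3843 + 2381)/2] = -1462/3112 ≈ -0.4698.
%ΔP = (51.15 − 39.9)/[(39.9 + 51.15)/2] = 11.25/45.525 ≈ 0.2471.
Arc elasticity E = %Δq/%ΔP ≈ -0.4698/0.2471 ≈ -1.901.
|E| > 1: demand is elastic over this range.

-1.901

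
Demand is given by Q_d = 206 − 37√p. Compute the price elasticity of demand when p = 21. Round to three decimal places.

At p = 21, Q_d = 36.4447.
dQ_d/dp = −37/(2√p) = −37/(2·4.5826).
Point elasticity E = (dQ_d/dp)·(p/Q_d) = -4.037 × 21/36.4447 ≈ -2.326.
|E| > 1, so demand is elastic at this price.

-2.326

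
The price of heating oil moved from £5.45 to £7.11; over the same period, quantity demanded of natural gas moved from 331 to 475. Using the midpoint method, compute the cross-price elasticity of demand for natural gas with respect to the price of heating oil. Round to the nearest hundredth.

1.35

%ΔQ_x = (475 − 331)/[(331+475)/2] = 144/403 ≈ 0.3573.
%ΔP_y = (7.11 − 5.45)/[(5.45+7.11)/2] ≈ 0.2643.
E_xy = 0.3573/0.2643 ≈ 1.35.
E_xy > 0, so natural gas and heating oil are substitutes.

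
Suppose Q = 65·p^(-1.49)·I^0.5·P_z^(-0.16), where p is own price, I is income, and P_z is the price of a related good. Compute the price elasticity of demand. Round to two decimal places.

For a Cobb–Douglas (constant-elasticity) form Q = A·p^α·…, the elasticity with respect to p equals the exponent α at every point.
Here the exponent on p is -1.49, so the price elasticity of demand is -1.49.

-1.49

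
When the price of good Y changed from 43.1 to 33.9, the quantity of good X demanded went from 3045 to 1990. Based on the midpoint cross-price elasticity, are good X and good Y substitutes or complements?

%ΔQ_x = (1990 − 3045)/[(3045+1990)/2] = -1055/2517.5 ≈ -0.4191.
%ΔP_y = (33.9 − 43.1)/[(43.1+33.9)/2] ≈ -0.2390.
E_xy = -0.4191/-0.2390 ≈ 1.754.
E_xy > 0, so the goods are substitutes.

substitutes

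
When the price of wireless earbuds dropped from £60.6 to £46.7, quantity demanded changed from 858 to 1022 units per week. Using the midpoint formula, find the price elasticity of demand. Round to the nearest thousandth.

-0.673

%Δq = (1022 − 858)/[(858 + 1022)/2] = 164/940 ≈ 0.1745.
%Δp = (46.7 − 60.6)/[(60.6 + 46.7)/2] = -13.9/53.65 ≈ -0.2591.
Arc elasticity E = %Δq/%Δp ≈ 0.1745/-0.2591 ≈ -0.673.
|E| < 1: demand is inelastic over this range.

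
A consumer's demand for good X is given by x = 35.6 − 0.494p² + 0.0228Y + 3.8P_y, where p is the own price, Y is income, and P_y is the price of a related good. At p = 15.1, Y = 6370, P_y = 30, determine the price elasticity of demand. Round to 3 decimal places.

-1.236

Substituting, x = 35.6 − 0.494(15.1)² + 0.0228(6370) + 3.8(30) = 35.6 − 112.6369 + 145.236 + 114 = 182.1991.
∂x/∂p = −2·0.494·p = -14.9188, so E_p = -14.9188·(15.1/182.1991) ≈ -1.236.
|E_p| > 1: demand is elastic.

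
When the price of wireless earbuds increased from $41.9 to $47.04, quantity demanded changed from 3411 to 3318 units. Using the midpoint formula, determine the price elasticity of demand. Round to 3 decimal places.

%ΔQ = (3318 − 3411)/[(3411 + 3318)/2] = -93/3364.5 ≈ -0.0276.
%Δp = (47.04 − 41.9)/[(41.9 + 47.04)/2] = 5.14/44.47 ≈ 0.1156.
Arc elasticity E = %ΔQ/%Δp ≈ -0.0276/0.1156 ≈ -0.239.
|E| < 1: demand is inelastic over this range.

-0.239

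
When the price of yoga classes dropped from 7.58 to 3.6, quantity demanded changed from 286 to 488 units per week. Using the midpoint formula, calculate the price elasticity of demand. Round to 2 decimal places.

-0.73

%ΔQ = (488 − 286)/[(286 + 488)/2] = 202/387 ≈ 0.5220.
%Δp = (3.6 − 7.58)/[(7.58 + 3.6)/2] = -3.98/5.59 ≈ -0.7120.
Arc elasticity E = %ΔQ/%Δp ≈ 0.5220/-0.7120 ≈ -0.73.
|E| < 1: demand is inelastic over this range.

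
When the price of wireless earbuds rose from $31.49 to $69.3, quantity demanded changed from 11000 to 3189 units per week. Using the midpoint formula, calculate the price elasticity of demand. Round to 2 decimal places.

%Δq = (3189 − 11000)/[(11000 + 3189)/2] = -7811/7094.5 ≈ -1.1010.
%ΔP = (69.3 − 31.49)/[(31.49 + 69.3)/2] = 37.81/50.395 ≈ 0.7503.
Arc elasticity E = %Δq/%ΔP ≈ -1.1010/0.7503 ≈ -1.47.
|E| > 1: demand is elastic over this range.

-1.47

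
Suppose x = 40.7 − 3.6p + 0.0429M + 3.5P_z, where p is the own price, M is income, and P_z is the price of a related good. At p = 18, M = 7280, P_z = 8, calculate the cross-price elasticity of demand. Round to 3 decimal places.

Substituting, x = 40.7 − 3.6(18) + 0.0429(7280) + 3.5(8) = 40.7 − 64.8 + 312.312 + 28 = 316.212.
∂x/∂P_z = +3.5, so E_xy = 3.5·(8/316.212) ≈ 0.089.
E_xy > 0: the goods are substitutes.

0.089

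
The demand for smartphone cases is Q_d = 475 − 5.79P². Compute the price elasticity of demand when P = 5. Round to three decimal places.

-0.877

At P = 5, Q_d = 330.25.
dQ_d/dP = −2·5.79·P = −57.9.
Point elasticity E = (dQ_d/dP)·(P/Q_d) = -57.9 × 5/330.25 ≈ -0.877.
|E| < 1, so demand is inelastic at this price.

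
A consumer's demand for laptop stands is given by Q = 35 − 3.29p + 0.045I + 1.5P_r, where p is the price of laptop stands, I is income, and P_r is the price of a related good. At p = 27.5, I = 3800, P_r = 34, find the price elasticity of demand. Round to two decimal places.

First evaluate Q: 35 − 3.29(27.5) + 0.045(3800) + 1.5(34) = 35 − 90.475 + 171 + 51 = 166.525.
∂Q/∂p = −3.29, so E_p = (−3.29)·(27.5/166.525) ≈ -0.54.
|E_p| < 1: demand is inelastic.

-0.54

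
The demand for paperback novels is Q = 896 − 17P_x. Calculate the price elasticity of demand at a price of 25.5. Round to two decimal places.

At P_x = 25.5, Q = 462.5.
dQ/dP_x = −17.
Point elasticity E = (dQ/dP_x)·(P_x/Q) = -17 × 25.5/462.5 ≈ -0.94.
|E| < 1, so demand is inelastic at this price.

-0.94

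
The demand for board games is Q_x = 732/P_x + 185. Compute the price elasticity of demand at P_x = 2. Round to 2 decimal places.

-0.66

At P_x = 2, Q_x = 551.
dQ_x/dP_x = −732/P_x² = −183.
Point elasticity E = (dQ_x/dP_x)·(P_x/Q_x) = -183 × 2/551 ≈ -0.66.
|E| < 1, so demand is inelastic at this price.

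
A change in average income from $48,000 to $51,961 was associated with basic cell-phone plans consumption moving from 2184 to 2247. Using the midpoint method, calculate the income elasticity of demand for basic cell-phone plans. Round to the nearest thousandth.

0.359

%ΔQ = (2247 − 2184)/[(2184+2247)/2] = 63/2215.5 ≈ 0.0284.
%ΔI = (51,961 − 48,000)/[(48,000+51,961)/2] = 3961/49980.5 ≈ 0.0793.
E_I = %ΔQ/%ΔI ≈ 0.359.
E_I ∈ (0,1): normal good (necessity).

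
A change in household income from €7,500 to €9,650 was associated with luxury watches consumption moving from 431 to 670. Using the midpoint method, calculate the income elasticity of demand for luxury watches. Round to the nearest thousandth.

%ΔQ = (670 − 431)/[(431+670)/2] = 239/550.5 ≈ 0.4342.
%ΔI = (9,650 − 7,500)/[(7,500+9,650)/2] = 2150/8575 ≈ 0.2507.
E_I = %ΔQ/%ΔI ≈ 1.732.
E_I > 1: normal good (luxury).

1.732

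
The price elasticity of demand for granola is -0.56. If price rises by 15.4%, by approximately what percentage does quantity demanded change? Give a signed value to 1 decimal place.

-8.6

%ΔQ ≈ E × %ΔP = (-0.56) × (15.4%) ≈ -8.6%.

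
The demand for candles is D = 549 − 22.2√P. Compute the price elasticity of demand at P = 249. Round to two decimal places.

-0.88

At P = 249, D = 198.6899.
dD/dP = −22.2/(2√P) = −22.2/(2·15.7797).
Point elasticity E = (dD/dP)·(P/D) = -0.7034 × 249/198.6899 ≈ -0.88.
|E| < 1, so demand is inelastic at this price.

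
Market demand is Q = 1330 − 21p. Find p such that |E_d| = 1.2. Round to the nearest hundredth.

Set −bp/(a − bp) = −1.2 ⇒ bp = 1.2(a − bp) ⇒ bp(1+1.2) = 1.2·a.
p = 1.2·1330/(21·2.2) ≈ 34.55.

34.55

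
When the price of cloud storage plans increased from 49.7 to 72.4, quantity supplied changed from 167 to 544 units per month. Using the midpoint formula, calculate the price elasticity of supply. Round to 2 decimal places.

%ΔQ = (544 − 167)/[(167 + 544)/2] = 377/355.5 ≈ 1.0605.
%Δp = (72.4 − 49.7)/[(49.7 + 72.4)/2] = 22.7/61.05 ≈ 0.3718.
Arc elasticity E = %ΔQ/%Δp ≈ 1.0605/0.3718 ≈ 2.85.
|E| > 1: supply is elastic over this range.

2.85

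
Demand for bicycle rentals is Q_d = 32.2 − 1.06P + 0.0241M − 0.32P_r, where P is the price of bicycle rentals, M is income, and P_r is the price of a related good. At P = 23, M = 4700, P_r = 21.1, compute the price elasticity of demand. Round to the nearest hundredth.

First evaluate Q_d: 32.2 − 1.06(23) + 0.0241(4700) − 0.32(21.1) = 32.2 − 24.38 + 113.27 − 6.752 = 114.338.
∂Q_d/∂P = −1.06, so E_p = (−1.06)·(23/114.338) ≈ -0.21.
|E_p| < 1: demand is inelastic.

-0.21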